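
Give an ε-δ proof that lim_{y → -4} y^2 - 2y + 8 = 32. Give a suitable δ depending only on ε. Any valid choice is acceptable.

δ = min(1, ε/11)

Let ε > 0. We want δ > 0 such that 0 < |y + 4| < δ implies |(y^2 - 2y + 8) − 32| < ε.
(y^2 - 2y + 8) − 32 = y^2 - 2y - 24 = (y + 4)(y - 6).
So |(y^2 - 2y + 8) − 32| = |y + 4|·|y - 6|.
Require δ ≤ 1. Then |y + 4| < 1 gives |y| < 5, and by the triangle inequality |y - 6| ≤ 5 + 6 = 11.
Hence |(y^2 - 2y + 8) − 32| ≤ 11|y + 4| < ε provided |y + 4| < ε/11.
Take δ = min(1, ε/11). Then 0 < |y + 4| < δ gives both |y + 4| < 1 and |y + 4| < ε/11, so |(y^2 - 2y + 8) − 32| < ε.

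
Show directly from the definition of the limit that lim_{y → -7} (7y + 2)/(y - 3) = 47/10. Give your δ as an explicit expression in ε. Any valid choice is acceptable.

δ = min(5, (50/23)ε)

Suppose ε > 0. We want δ > 0 with 0 < |y + 7| < δ ⇒ |(7y + 2)/(y - 3) − (47/10)| < ε.
Combining over a common denominator, (7y + 2)/(y - 3) − (47/10) = [(7y + 2)·(-10) − (-47)·(y - 3)] / [(-10)·(y - 3)] = -23(y + 7) / ((-10)(y - 3)).
So |(7y + 2)/(y - 3) − (47/10)| = 23|y + 7| / (10·|y − 3|).
Require δ ≤ 5, so |y − 3| ≥ |-10| − |y + 7| > 10 − 5 = 5.
Hence |(7y + 2)/(y - 3) − (47/10)| < 23|y + 7|/(10·5) = (23/50)|y + 7|, which is < ε once |y + 7| < (50/23)ε.
Take δ = min(5, (50/23)ε). Then 0 < |y + 7| < δ forces both bounds, so |(7y + 2)/(y - 3) − (47/10)| < ε.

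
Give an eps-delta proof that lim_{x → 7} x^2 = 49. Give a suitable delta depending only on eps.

Suppose eps > 0. We seek delta > 0 with 0 < |x − 7| < delta ⇒ |x^2 − 49| < eps.
Factor: x^2 − 49 = (x − 7)(x + 7), so |x^2 − 49| = |x − 7|·|x + 7|.
Impose delta ≤ 2 so that |x| < 9; then |x + 7| ≤ 16.
Hence |x^2 − 49| ≤ 16|x − 7|, which is < eps once |x − 7| < eps/16.
Take delta = min(2, eps/16). If 0 < |x − 7| < delta then both bounds hold and |x^2 − 49| ≤ 16|x − 7| < 16·(eps/16) = eps.

delta = min(2, eps/16)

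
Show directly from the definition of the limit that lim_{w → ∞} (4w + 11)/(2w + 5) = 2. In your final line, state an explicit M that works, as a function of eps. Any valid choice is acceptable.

Let eps > 0. We seek M > 0 such that w > M implies |(4w + 11)/(2w + 5) − 2| < eps.
(4w + 11)/(2w + 5) − 2 = (2(4w + 11) − 4(2w + 5)) / (2(2w + 5)) = 2/(2(2w + 5)).
For w > 0 we have 2w + 5 > 2w, so |(4w + 11)/(2w + 5) − 2| = 2/(2(2w + 5)) < 2/(2·2w) = (1/2)/w.
Thus |(4w + 11)/(2w + 5) − 2| < eps whenever w > (1/2)/eps.
Take M = (1/2)/eps. If w > M then |(4w + 11)/(2w + 5) − 2| < (1/2)/w < eps.

M = (1/2)/eps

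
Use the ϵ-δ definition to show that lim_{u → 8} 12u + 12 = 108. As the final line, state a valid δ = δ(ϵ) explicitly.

Let ϵ > 0. We need δ > 0 so that 0 < |u − 8| < δ implies |(12u + 12) − 108| < ϵ.
|(12u + 12) − 108| = |12u - 96| = 12|u − 8|.
So 12|u − 8| < ϵ exactly when |u − 8| < ϵ/12.
Choosing δ = ϵ/12 gives |(12u + 12) − 108| = 12|u − 8| < ϵ whenever |u − 8| < δ.

δ = ϵ/12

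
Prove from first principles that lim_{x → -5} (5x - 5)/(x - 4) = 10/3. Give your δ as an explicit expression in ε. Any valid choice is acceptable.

Let ε > 0 be given. We want δ > 0 with 0 < |x + 5| < δ ⇒ |(5x - 5)/(x - 4) − (10/3)| < ε.
Combining over a common denominator, (5x - 5)/(x - 4) − (10/3) = [(5x - 5)·(-9) − (-30)·(x - 4)] / [(-9)·(x - 4)] = -15(x + 5) / ((-9)(x - 4)).
So |(5x - 5)/(x - 4) − (10/3)| = 15|x + 5| / (9·|x − 4|).
Restrict δ ≤ 9/2. Then |x + 5| < 9/2 gives |x − 4| = |(x + 5) + (-9)| ≥ 9 − 9/2 = 9/2.
Hence |(5x - 5)/(x - 4) − (10/3)| < 15|x + 5|/(9·(9/2)) = (10/27)|x + 5|, which is < ε once |x + 5| < (27/10)ε.
Take δ = min(9/2, (27/10)ε). Then 0 < |x + 5| < δ forces both bounds, so |(5x - 5)/(x - 4) − (10/3)| < ε.

δ = min(9/2, (27/10)ε)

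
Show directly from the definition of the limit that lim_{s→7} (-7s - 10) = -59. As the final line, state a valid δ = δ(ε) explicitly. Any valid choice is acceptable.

Let ε > 0 be given. We need δ > 0 so that 0 < |s − 7| < δ implies |(-7s - 10) + 59| < ε.
Since (-7s - 10) + 59 = -7(s − 7), we have |(-7s - 10) + 59| = 7|s − 7|.
Thus it suffices that |s − 7| < ε/7.
Take δ = ε/7. If 0 < |s − 7| < δ then |(-7s - 10) + 59| = 7|s − 7| < 7·(ε/7) = ε.

δ = ε/7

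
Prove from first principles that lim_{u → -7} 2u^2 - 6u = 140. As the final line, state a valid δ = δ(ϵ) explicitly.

Let ϵ > 0 be given. We want δ > 0 such that 0 < |u + 7| < δ implies |(2u^2 - 6u) − 140| < ϵ.
(2u^2 - 6u) − 140 = 2u^2 - 6u - 140 = (u + 7)(2u - 20).
So |(2u^2 - 6u) − 140| = |u + 7|·|2u - 20|.
Require δ ≤ 1. Then |u + 7| < 1 gives |u| < 8, and by the triangle inequality |2u - 20| ≤ 2·8 + 20 = 36.
Hence |(2u^2 - 6u) − 140| ≤ 36|u + 7| < ϵ provided |u + 7| < ϵ/36.
Choosing δ = min(1, ϵ/36) ensures both conditions, hence |(2u^2 - 6u) − 140| < ϵ.

δ = min(1, ϵ/36)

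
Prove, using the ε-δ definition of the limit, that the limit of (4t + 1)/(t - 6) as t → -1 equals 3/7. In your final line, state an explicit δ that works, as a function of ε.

Suppose ε > 0. We want δ > 0 with 0 < |t + 1| < δ ⇒ |(4t + 1)/(t - 6) − (3/7)| < ε.
Combining over a common denominator, (4t + 1)/(t - 6) − (3/7) = [(4t + 1)·(-7) − (-3)·(t - 6)] / [(-7)·(t - 6)] = -25(t + 1) / ((-7)(t - 6)).
So |(4t + 1)/(t - 6) − (3/7)| = 25|t + 1| / (7·|t − 6|).
Restrict δ ≤ 7/2. Then |t + 1| < 7/2 gives |t − 6| = |(t + 1) + (-7)| ≥ 7 − 7/2 = 7/2.
Hence |(4t + 1)/(t - 6) − (3/7)| < 25|t + 1|/(7·(7/2)) = (50/49)|t + 1|, which is < ε once |t + 1| < (49/50)ε.
Take δ = min(7/2, (49/50)ε). Then 0 < |t + 1| < δ forces both bounds, so |(4t + 1)/(t - 6) − (3/7)| < ε.

δ = min(7/2, (49/50)ε)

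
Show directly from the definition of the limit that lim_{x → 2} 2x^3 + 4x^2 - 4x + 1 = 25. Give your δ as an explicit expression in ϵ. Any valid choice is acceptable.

Let ϵ > 0. We want δ > 0 such that 0 < |x − 2| < δ implies |(2x^3 + 4x^2 - 4x + 1) − 25| < ϵ.
(2x^3 + 4x^2 - 4x + 1) − 25 = 2x^3 + 4x^2 - 4x - 24 = (x − 2)(2x^2 + 8x + 12).
So |(2x^3 + 4x^2 - 4x + 1) − 25| = |x − 2|·|2x^2 + 8x + 12|.
Require δ ≤ 1. Then |x − 2| < 1 gives |x| < 3, and by the triangle inequality |2x^2 + 8x + 12| ≤ 2·3^2 + 8·3 + 12 = 54.
Hence |(2x^3 + 4x^2 - 4x + 1) − 25| ≤ 54|x − 2| < ϵ provided |x − 2| < ϵ/54.
Choosing δ = min(1, ϵ/54) ensures both conditions, hence |(2x^3 + 4x^2 - 4x + 1) − 25| < ϵ.

δ = min(1, ϵ/54)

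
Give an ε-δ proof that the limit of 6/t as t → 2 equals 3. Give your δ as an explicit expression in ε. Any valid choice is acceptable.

Suppose ε > 0. We seek δ > 0 such that 0 < |t − 2| < δ implies |6/t − 3| < ε.
|6/t − 3| = 6·|2 − t|/(2·|t|) = 6|t − 2|/(2|t|).
Require δ ≤ 1 so that |t| > 2 − 1 = 1, hence 2|t| > 2.
Then |6/t − 3| < 6|t − 2|/2, which is < ε when |t − 2| < (1/3)ε.
Take δ = min(1, (1/3)ε). Then 0 < |t − 2| < δ gives both |t − 2| < 1 and |t − 2| < (1/3)ε, so |6/t − 3| < ε.

δ = min(1, (1/3)ε)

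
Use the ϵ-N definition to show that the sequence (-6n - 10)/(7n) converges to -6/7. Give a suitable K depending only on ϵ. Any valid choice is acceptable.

K = (10/7)/ϵ

Fix ϵ > 0. For n ≥ 1, |(-6n - 10)/(7n) + 6/7| = |-70|/(7(7n)) = 70/(7(7n)).
Since 7n ≥ 7n for n ≥ 1, this is ≤ 70/(7·7n) = (10/7)/n.
So |(-6n - 10)/(7n) + 6/7| < ϵ whenever n > (10/7)/ϵ.
Take K = (10/7)/ϵ. If n > K then |(-6n - 10)/(7n) + 6/7| ≤ (10/7)/n < ϵ.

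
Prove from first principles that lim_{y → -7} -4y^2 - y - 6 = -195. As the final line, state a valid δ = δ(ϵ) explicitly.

δ = min(2, ϵ/63)

Let ϵ > 0 be given. We want δ > 0 such that 0 < |y + 7| < δ implies |(-4y^2 - y - 6) + 195| < ϵ.
(-4y^2 - y - 6) + 195 = -4y^2 - y + 189 = (y + 7)(-4y + 27).
So |(-4y^2 - y - 6) + 195| = |y + 7|·|-4y + 27|.
Assume first that |y + 7| < 2, so |y| < 9. Then |-4y + 27| ≤ 4·9 + 27 = 63.
Hence |(-4y^2 - y - 6) + 195| ≤ 63|y + 7| < ϵ provided |y + 7| < ϵ/63.
Take δ = min(2, ϵ/63). Then 0 < |y + 7| < δ gives both |y + 7| < 2 and |y + 7| < ϵ/63, so |(-4y^2 - y - 6) + 195| < ϵ.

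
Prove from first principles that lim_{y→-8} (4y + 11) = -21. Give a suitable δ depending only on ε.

δ = ε/4

Fix ε > 0. We need δ > 0 so that 0 < |y + 8| < δ implies |(4y + 11) + 21| < ε.
Since (4y + 11) + 21 = 4(y + 8), we have |(4y + 11) + 21| = 4|y + 8|.
Thus it suffices that |y + 8| < ε/4.
Take δ = ε/4. If 0 < |y + 8| < δ then |(4y + 11) + 21| = 4|y + 8| < 4·(ε/4) = ε.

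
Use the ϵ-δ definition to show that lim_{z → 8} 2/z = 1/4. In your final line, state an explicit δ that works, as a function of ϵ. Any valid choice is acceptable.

Let ϵ > 0. We seek δ > 0 such that 0 < |z − 8| < δ implies |2/z − (1/4)| < ϵ.
|2/z − (1/4)| = 2·|8 − z|/(8·|z|) = 2|z − 8|/(8|z|).
Require δ ≤ 4 so that |z| > 8 − 4 = 4, hence 8|z| > 32.
Then |2/z − (1/4)| < 2|z − 8|/32, which is < ϵ when |z − 8| < 16ϵ.
Take δ = min(4, 16ϵ). Then 0 < |z − 8| < δ gives both |z − 8| < 4 and |z − 8| < 16ϵ, so |2/z − (1/4)| < ϵ.

δ = min(4, 16ϵ)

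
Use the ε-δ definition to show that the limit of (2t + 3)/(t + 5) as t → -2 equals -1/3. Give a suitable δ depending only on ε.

Suppose ε > 0. We want δ > 0 with 0 < |t + 2| < δ ⇒ |(2t + 3)/(t + 5) + 1/3| < ε.
Combining over a common denominator, (2t + 3)/(t + 5) + 1/3 = [(2t + 3)·3 − (-1)·(t + 5)] / [3·(t + 5)] = 7(t + 2) / (3(t + 5)).
So |(2t + 3)/(t + 5) + 1/3| = 7|t + 2| / (3·|t + 5|).
Restrict δ ≤ 3/2. Then |t + 2| < 3/2 gives |t + 5| = |(t + 2) + 3| ≥ 3 − 3/2 = 3/2.
Hence |(2t + 3)/(t + 5) + 1/3| < 7|t + 2|/(3·(3/2)) = (14/9)|t + 2|, which is < ε once |t + 2| < (9/14)ε.
Take δ = min(3/2, (9/14)ε). Then 0 < |t + 2| < δ forces both bounds, so |(2t + 3)/(t + 5) + 1/3| < ε.

δ = min(3/2, (9/14)ε)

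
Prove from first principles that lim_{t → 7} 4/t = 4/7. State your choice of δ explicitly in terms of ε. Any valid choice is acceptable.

Fix ε > 0. We seek δ > 0 such that 0 < |t − 7| < δ implies |4/t − (4/7)| < ε.
|4/t − (4/7)| = 4·|7 − t|/(7·|t|) = 4|t − 7|/(7|t|).
Require δ ≤ 7/2 so that |t| > 7 − 7/2 = 7/2, hence 7|t| > 49/2.
Then |4/t − (4/7)| < 4|t − 7|/(49/2), which is < ε when |t − 7| < (49/8)ε.
Take δ = min(7/2, (49/8)ε). Then 0 < |t − 7| < δ gives both |t − 7| < 7/2 and |t − 7| < (49/8)ε, so |4/t − (4/7)| < ε.

δ = min(7/2, (49/8)ε)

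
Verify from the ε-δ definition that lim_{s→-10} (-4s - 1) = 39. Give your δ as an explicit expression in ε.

Suppose ε > 0. We need δ > 0 so that 0 < |s + 10| < δ implies |(-4s - 1) − 39| < ε.
Since (-4s - 1) − 39 = -4(s + 10), we have |(-4s - 1) − 39| = 4|s + 10|.
So 4|s + 10| < ε exactly when |s + 10| < ε/4.
Take δ = ε/4. If 0 < |s + 10| < δ then |(-4s - 1) − 39| = 4|s + 10| < 4·(ε/4) = ε.

δ = ε/4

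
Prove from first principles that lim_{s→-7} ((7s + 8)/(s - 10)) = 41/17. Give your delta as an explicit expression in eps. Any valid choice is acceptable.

Fix eps > 0. We want delta > 0 with 0 < |s + 7| < delta ⇒ |(7s + 8)/(s - 10) − (41/17)| < eps.
Combining over a common denominator, (7s + 8)/(s - 10) − (41/17) = [(7s + 8)·(-17) − (-41)·(s - 10)] / [(-17)·(s - 10)] = -78(s + 7) / ((-17)(s - 10)).
So |(7s + 8)/(s - 10) − (41/17)| = 78|s + 7| / (17·|s − 10|).
Restrict delta ≤ 17/2. Then |s + 7| < 17/2 gives |s − 10| = |(s + 7) + (-17)| ≥ 17 − 17/2 = 17/2.
Hence |(7s + 8)/(s - 10) − (41/17)| < 78|s + 7|/(17·(17/2)) = (156/289)|s + 7|, which is < eps once |s + 7| < (289/156)eps.
Take delta = min(17/2, (289/156)eps). Then 0 < |s + 7| < delta forces both bounds, so |(7s + 8)/(s - 10) − (41/17)| < eps.

delta = min(17/2, (289/156)eps)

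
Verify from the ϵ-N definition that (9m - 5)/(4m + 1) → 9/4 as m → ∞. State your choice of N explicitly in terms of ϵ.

Suppose ϵ > 0. For m ≥ 1, |(9m - 5)/(4m + 1) − (9/4)| = |-29|/(4(4m + 1)) = 29/(4(4m + 1)).
Since 4m + 1 ≥ 4m for m ≥ 1, this is ≤ 29/(4·4m) = (29/16)/m.
So |(9m - 5)/(4m + 1) − (9/4)| < ϵ whenever m > (29/16)/ϵ.
Take N = (29/16)/ϵ. If m > N then |(9m - 5)/(4m + 1) − (9/4)| ≤ (29/16)/m < ϵ.

N = (29/16)/ϵ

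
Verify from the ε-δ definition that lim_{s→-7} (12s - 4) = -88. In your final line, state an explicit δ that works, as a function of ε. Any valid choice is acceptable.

Let ε > 0 be given. We need δ > 0 so that 0 < |s + 7| < δ implies |(12s - 4) + 88| < ε.
Since (12s - 4) + 88 = 12(s + 7), we have |(12s - 4) + 88| = 12|s + 7|.
So 12|s + 7| < ε exactly when |s + 7| < ε/12.
Choosing δ = ε/12 gives |(12s - 4) + 88| = 12|s + 7| < ε whenever |s + 7| < δ.

δ = ε/12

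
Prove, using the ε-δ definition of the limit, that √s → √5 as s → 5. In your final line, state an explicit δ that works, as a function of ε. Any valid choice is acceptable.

δ = min(5, √5·ε)

Fix ε > 0. We want δ > 0 such that 0 < |s − 5| < δ implies |√s − √5| < ε.
Multiplying by the conjugate, |√s − √5| = |s − 5|/(√s + √5).
Restrict δ ≤ 5 so that |s − 5| < 5 forces s > 0, and then √s + √5 > √5.
Hence |√s − √5| < |s − 5|/√5, which is < ε once |s − 5| < √5·ε.
Take δ = min(5, √5·ε). If 0 < |s − 5| < δ then s > 0 and |√s − √5| < |s − 5|/√5 < ε.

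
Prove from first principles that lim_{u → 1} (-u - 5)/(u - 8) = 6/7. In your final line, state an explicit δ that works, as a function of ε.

Let ε > 0 be given. We want δ > 0 with 0 < |u − 1| < δ ⇒ |(-u - 5)/(u - 8) − (6/7)| < ε.
Combining over a common denominator, (-u - 5)/(u - 8) − (6/7) = [(-u - 5)·(-7) − (-6)·(u - 8)] / [(-7)·(u - 8)] = 13(u − 1) / ((-7)(u - 8)).
So |(-u - 5)/(u - 8) − (6/7)| = 13|u − 1| / (7·|u − 8|).
Restrict δ ≤ 7/2. Then |u − 1| < 7/2 gives |u − 8| = |(u − 1) + (-7)| ≥ 7 − 7/2 = 7/2.
Hence |(-u - 5)/(u - 8) − (6/7)| < 13|u − 1|/(7·(7/2)) = (26/49)|u − 1|, which is < ε once |u − 1| < (49/26)ε.
Take δ = min(7/2, (49/26)ε). Then 0 < |u − 1| < δ forces both bounds, so |(-u - 5)/(u - 8) − (6/7)| < ε.

δ = min(7/2, (49/26)ε)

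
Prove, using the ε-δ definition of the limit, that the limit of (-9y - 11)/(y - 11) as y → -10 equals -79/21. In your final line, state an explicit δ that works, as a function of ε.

Fix ε > 0. We want δ > 0 with 0 < |y + 10| < δ ⇒ |(-9y - 11)/(y - 11) + 79/21| < ε.
Combining over a common denominator, (-9y - 11)/(y - 11) + 79/21 = [(-9y - 11)·(-21) − 79·(y - 11)] / [(-21)·(y - 11)] = 110(y + 10) / ((-21)(y - 11)).
So |(-9y - 11)/(y - 11) + 79/21| = 110|y + 10| / (21·|y − 11|).
Require δ ≤ 21/2, so |y − 11| ≥ |-21| − |y + 10| > 21 − 21/2 = 21/2.
Hence |(-9y - 11)/(y - 11) + 79/21| < 110|y + 10|/(21·(21/2)) = (220/441)|y + 10|, which is < ε once |y + 10| < (441/220)ε.
Take δ = min(21/2, (441/220)ε). Then 0 < |y + 10| < δ forces both bounds, so |(-9y - 11)/(y - 11) + 79/21| < ε.

δ = min(21/2, (441/220)ε)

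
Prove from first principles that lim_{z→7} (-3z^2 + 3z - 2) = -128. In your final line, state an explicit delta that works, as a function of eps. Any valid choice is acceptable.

delta = min(1, eps/42)

Fix eps > 0. We want delta > 0 such that 0 < |z − 7| < delta implies |(-3z^2 + 3z - 2) + 128| < eps.
(-3z^2 + 3z - 2) + 128 = -3z^2 + 3z + 126 = (z − 7)(-3z - 18).
So |(-3z^2 + 3z - 2) + 128| = |z − 7|·|-3z - 18|.
Assume first that |z − 7| < 1, so |z| < 8. Then |-3z - 18| ≤ 3·8 + 18 = 42.
Hence |(-3z^2 + 3z - 2) + 128| ≤ 42|z − 7| < eps provided |z − 7| < eps/42.
Choosing delta = min(1, eps/42) ensures both conditions, hence |(-3z^2 + 3z - 2) + 128| < eps.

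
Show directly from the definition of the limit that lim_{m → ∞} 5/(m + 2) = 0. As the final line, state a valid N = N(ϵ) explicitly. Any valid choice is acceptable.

N = 5/ϵ

Suppose ϵ > 0. For m ≥ 1, |5/(m + 2) − 0| = 5/(m + 2) ≤ 5/m.
We need 5/m < ϵ, i.e. m > 5/ϵ.
Take N = 5/ϵ. If m > N then |5/(m + 2)| ≤ 5/m < ϵ.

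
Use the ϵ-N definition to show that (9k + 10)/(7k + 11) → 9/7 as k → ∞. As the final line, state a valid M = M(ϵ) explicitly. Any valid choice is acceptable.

Let ϵ > 0. For k ≥ 1, |(9k + 10)/(7k + 11) − (9/7)| = |-29|/(7(7k + 11)) = 29/(7(7k + 11)).
Since 7k + 11 ≥ 7k for k ≥ 1, this is ≤ 29/(7·7k) = (29/49)/k.
So |(9k + 10)/(7k + 11) − (9/7)| < ϵ whenever k > (29/49)/ϵ.
Take M = (29/49)/ϵ. If k > M then |(9k + 10)/(7k + 11) − (9/7)| ≤ (29/49)/k < ϵ.

M = (29/49)/ϵ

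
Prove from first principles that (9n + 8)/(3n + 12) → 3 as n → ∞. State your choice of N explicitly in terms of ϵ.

Fix ϵ > 0. For n ≥ 1, |(9n + 8)/(3n + 12) − 3| = |-84|/(3(3n + 12)) = 84/(3(3n + 12)).
Since 3n + 12 ≥ 3n for n ≥ 1, this is ≤ 84/(3·3n) = (28/3)/n.
So |(9n + 8)/(3n + 12) − 3| < ϵ whenever n > (28/3)/ϵ.
Take N = (28/3)/ϵ. If n > N then |(9n + 8)/(3n + 12) − 3| ≤ (28/3)/n < ϵ.

N = (28/3)/ϵ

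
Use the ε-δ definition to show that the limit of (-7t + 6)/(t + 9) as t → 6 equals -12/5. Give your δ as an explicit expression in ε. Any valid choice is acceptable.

δ = min(15/2, (75/46)ε)

Let ε > 0 be given. We want δ > 0 with 0 < |t − 6| < δ ⇒ |(-7t + 6)/(t + 9) + 12/5| < ε.
Combining over a common denominator, (-7t + 6)/(t + 9) + 12/5 = [(-7t + 6)·15 − (-36)·(t + 9)] / [15·(t + 9)] = -69(t − 6) / (15(t + 9)).
So |(-7t + 6)/(t + 9) + 12/5| = 69|t − 6| / (15·|t + 9|).
Restrict δ ≤ 15/2. Then |t − 6| < 15/2 gives |t + 9| = |(t − 6) + 15| ≥ 15 − 15/2 = 15/2.
Hence |(-7t + 6)/(t + 9) + 12/5| < 69|t − 6|/(15·(15/2)) = (46/75)|t − 6|, which is < ε once |t − 6| < (75/46)ε.
Take δ = min(15/2, (75/46)ε). Then 0 < |t − 6| < δ forces both bounds, so |(-7t + 6)/(t + 9) + 12/5| < ε.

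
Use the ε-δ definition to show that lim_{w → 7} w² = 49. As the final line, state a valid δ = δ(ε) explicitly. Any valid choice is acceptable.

Suppose ε > 0. We seek δ > 0 with 0 < |w − 7| < δ ⇒ |w² − 49| < ε.
Factor: w² − 49 = (w − 7)(w + 7), so |w² − 49| = |w − 7|·|w + 7|.
Impose δ ≤ 1 so that |w| < 8; then |w + 7| ≤ 15.
Hence |w² − 49| ≤ 15|w − 7|, which is < ε once |w − 7| < ε/15.
Take δ = min(1, ε/15). If 0 < |w − 7| < δ then both bounds hold and |w² − 49| ≤ 15|w − 7| < 15·(ε/15) = ε.

δ = min(1, ε/15)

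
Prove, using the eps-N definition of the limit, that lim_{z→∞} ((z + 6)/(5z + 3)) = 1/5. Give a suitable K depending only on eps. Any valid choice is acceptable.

K = (27/25)/eps

Fix eps > 0. We seek K > 0 such that z > K implies |(z + 6)/(5z + 3) − (1/5)| < eps.
(z + 6)/(5z + 3) − (1/5) = (5(z + 6) − (5z + 3)) / (5(5z + 3)) = 27/(5(5z + 3)).
For z > 0 we have 5z + 3 > 5z, so |(z + 6)/(5z + 3) − (1/5)| = 27/(5(5z + 3)) < 27/(5·5z) = (27/25)/z.
Thus |(z + 6)/(5z + 3) − (1/5)| < eps whenever z > (27/25)/eps.
Take K = (27/25)/eps. If z > K then |(z + 6)/(5z + 3) − (1/5)| < (27/25)/z < eps.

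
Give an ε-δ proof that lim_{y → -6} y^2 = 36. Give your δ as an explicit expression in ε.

δ = min(1, ε/13)

Suppose ε > 0. We seek δ > 0 with 0 < |y + 6| < δ ⇒ |y^2 − 36| < ε.
Factor: y^2 − 36 = (y + 6)(y - 6), so |y^2 − 36| = |y + 6|·|y - 6|.
Impose δ ≤ 1 so that |y| < 7; then |y - 6| ≤ 13.
Hence |y^2 − 36| ≤ 13|y + 6|, which is < ε once |y + 6| < ε/13.
Take δ = min(1, ε/13). If 0 < |y + 6| < δ then both bounds hold and |y^2 − 36| ≤ 13|y + 6| < 13·(ε/13) = ε.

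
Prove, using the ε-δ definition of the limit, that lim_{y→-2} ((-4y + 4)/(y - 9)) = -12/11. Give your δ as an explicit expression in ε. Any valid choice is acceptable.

δ = min(11/2, (121/64)ε)

Let ε > 0. We want δ > 0 with 0 < |y + 2| < δ ⇒ |(-4y + 4)/(y - 9) + 12/11| < ε.
Combining over a common denominator, (-4y + 4)/(y - 9) + 12/11 = [(-4y + 4)·(-11) − 12·(y - 9)] / [(-11)·(y - 9)] = 32(y + 2) / ((-11)(y - 9)).
So |(-4y + 4)/(y - 9) + 12/11| = 32|y + 2| / (11·|y − 9|).
Require δ ≤ 11/2, so |y − 9| ≥ |-11| − |y + 2| > 11 − 11/2 = 11/2.
Hence |(-4y + 4)/(y - 9) + 12/11| < 32|y + 2|/(11·(11/2)) = (64/121)|y + 2|, which is < ε once |y + 2| < (121/64)ε.
Take δ = min(11/2, (121/64)ε). Then 0 < |y + 2| < δ forces both bounds, so |(-4y + 4)/(y - 9) + 12/11| < ε.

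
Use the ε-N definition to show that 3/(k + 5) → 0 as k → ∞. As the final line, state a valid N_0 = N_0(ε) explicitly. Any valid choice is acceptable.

Let ε > 0. For k ≥ 1, |3/(k + 5) − 0| = 3/(k + 5) ≤ 3/k.
We need 3/k < ε, i.e. k > 3/ε.
Take N_0 = 3/ε. If k > N_0 then |3/(k + 5)| ≤ 3/k < ε.

N_0 = 3/ε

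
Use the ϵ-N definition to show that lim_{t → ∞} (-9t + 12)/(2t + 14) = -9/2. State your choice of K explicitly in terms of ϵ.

Let ϵ > 0. We seek K > 0 such that t > K implies |(-9t + 12)/(2t + 14) + 9/2| < ϵ.
(-9t + 12)/(2t + 14) + 9/2 = (2(-9t + 12) − (-9)(2t + 14)) / (2(2t + 14)) = 150/(2(2t + 14)).
For t > 0 we have 2t + 14 > 2t, so |(-9t + 12)/(2t + 14) + 9/2| = 150/(2(2t + 14)) < 150/(2·2t) = (75/2)/t.
Thus |(-9t + 12)/(2t + 14) + 9/2| < ϵ whenever t > (75/2)/ϵ.
Take K = (75/2)/ϵ. If t > K then |(-9t + 12)/(2t + 14) + 9/2| < (75/2)/t < ϵ.

K = (75/2)/ϵ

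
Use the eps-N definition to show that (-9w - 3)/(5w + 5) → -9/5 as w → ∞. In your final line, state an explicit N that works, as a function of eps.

N = (6/5)/eps

Suppose eps > 0. We seek N > 0 such that w > N implies |(-9w - 3)/(5w + 5) + 9/5| < eps.
(-9w - 3)/(5w + 5) + 9/5 = (5(-9w - 3) − (-9)(5w + 5)) / (5(5w + 5)) = 30/(5(5w + 5)).
For w > 0 we have 5w + 5 > 5w, so |(-9w - 3)/(5w + 5) + 9/5| = 30/(5(5w + 5)) < 30/(5·5w) = (6/5)/w.
Thus |(-9w - 3)/(5w + 5) + 9/5| < eps whenever w > (6/5)/eps.
Take N = (6/5)/eps. If w > N then |(-9w - 3)/(5w + 5) + 9/5| < (6/5)/w < eps.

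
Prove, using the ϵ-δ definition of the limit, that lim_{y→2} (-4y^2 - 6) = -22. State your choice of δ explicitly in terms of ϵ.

Let ϵ > 0 be given. We want δ > 0 such that 0 < |y − 2| < δ implies |(-4y^2 - 6) + 22| < ϵ.
(-4y^2 - 6) + 22 = -4y^2 + 16 = (y − 2)(-4y - 8).
So |(-4y^2 - 6) + 22| = |y − 2|·|-4y - 8|.
Assume first that |y − 2| < 1, so |y| < 3. Then |-4y - 8| ≤ 4·3 + 8 = 20.
Hence |(-4y^2 - 6) + 22| ≤ 20|y − 2| < ϵ provided |y − 2| < ϵ/20.
Choosing δ = min(1, ϵ/20) ensures both conditions, hence |(-4y^2 - 6) + 22| < ϵ.

δ = min(1, ϵ/20)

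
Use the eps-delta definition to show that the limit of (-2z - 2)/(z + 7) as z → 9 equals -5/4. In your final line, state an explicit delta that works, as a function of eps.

delta = min(8, (32/3)eps)

Fix eps > 0. We want delta > 0 with 0 < |z − 9| < delta ⇒ |(-2z - 2)/(z + 7) + 5/4| < eps.
Combining over a common denominator, (-2z - 2)/(z + 7) + 5/4 = [(-2z - 2)·16 − (-20)·(z + 7)] / [16·(z + 7)] = -12(z − 9) / (16(z + 7)).
So |(-2z - 2)/(z + 7) + 5/4| = 12|z − 9| / (16·|z + 7|).
Require delta ≤ 8, so |z + 7| ≥ |16| − |z − 9| > 16 − 8 = 8.
Hence |(-2z - 2)/(z + 7) + 5/4| < 12|z − 9|/(16·8) = (3/32)|z − 9|, which is < eps once |z − 9| < (32/3)eps.
Take delta = min(8, (32/3)eps). Then 0 < |z − 9| < delta forces both bounds, so |(-2z - 2)/(z + 7) + 5/4| < eps.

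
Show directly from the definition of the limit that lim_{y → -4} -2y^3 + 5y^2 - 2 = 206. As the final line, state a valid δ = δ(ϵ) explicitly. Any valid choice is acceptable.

Fix ϵ > 0. We want δ > 0 such that 0 < |y + 4| < δ implies |(-2y^3 + 5y^2 - 2) − 206| < ϵ.
(-2y^3 + 5y^2 - 2) − 206 = -2y^3 + 5y^2 - 208 = (y + 4)(-2y^2 + 13y - 52).
So |(-2y^3 + 5y^2 - 2) − 206| = |y + 4|·|-2y^2 + 13y - 52|.
Require δ ≤ 1. Then |y + 4| < 1 gives |y| < 5, and by the triangle inequality |-2y^2 + 13y - 52| ≤ 2·5^2 + 13·5 + 52 = 167.
Hence |(-2y^3 + 5y^2 - 2) − 206| ≤ 167|y + 4| < ϵ provided |y + 4| < ϵ/167.
Choosing δ = min(1, ϵ/167) ensures both conditions, hence |(-2y^3 + 5y^2 - 2) − 206| < ϵ.

δ = min(1, ϵ/167)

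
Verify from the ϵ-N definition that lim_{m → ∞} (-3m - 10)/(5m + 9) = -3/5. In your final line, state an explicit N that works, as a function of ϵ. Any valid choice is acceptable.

Suppose ϵ > 0. For m ≥ 1, |(-3m - 10)/(5m + 9) + 3/5| = |-23|/(5(5m + 9)) = 23/(5(5m + 9)).
Since 5m + 9 ≥ 5m for m ≥ 1, this is ≤ 23/(5·5m) = (23/25)/m.
So |(-3m - 10)/(5m + 9) + 3/5| < ϵ whenever m > (23/25)/ϵ.
Take N = (23/25)/ϵ. If m > N then |(-3m - 10)/(5m + 9) + 3/5| ≤ (23/25)/m < ϵ.

N = (23/25)/ϵ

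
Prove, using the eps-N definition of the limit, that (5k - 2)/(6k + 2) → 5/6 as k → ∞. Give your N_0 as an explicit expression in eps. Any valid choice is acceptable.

Fix eps > 0. For k ≥ 1, |(5k - 2)/(6k + 2) − (5/6)| = |-22|/(6(6k + 2)) = 22/(6(6k + 2)).
Since 6k + 2 ≥ 6k for k ≥ 1, this is ≤ 22/(6·6k) = (11/18)/k.
So |(5k - 2)/(6k + 2) − (5/6)| < eps whenever k > (11/18)/eps.
Take N_0 = (11/18)/eps. If k > N_0 then |(5k - 2)/(6k + 2) − (5/6)| ≤ (11/18)/k < eps.

N_0 = (11/18)/eps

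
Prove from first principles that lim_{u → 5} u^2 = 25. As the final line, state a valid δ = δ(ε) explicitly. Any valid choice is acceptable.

δ = min(1, ε/11)

Let ε > 0. We seek δ > 0 with 0 < |u − 5| < δ ⇒ |u^2 − 25| < ε.
Factor: u^2 − 25 = (u − 5)(u + 5), so |u^2 − 25| = |u − 5|·|u + 5|.
Restrict δ ≤ 1. Then |u − 5| < 1 gives |u| < 6, so by the triangle inequality |u + 5| ≤ 6 + 5 = 11.
Hence |u^2 − 25| ≤ 11|u − 5|, which is < ε once |u − 5| < ε/11.
Take δ = min(1, ε/11). If 0 < |u − 5| < δ then both bounds hold and |u^2 − 25| ≤ 11|u − 5| < 11·(ε/11) = ε.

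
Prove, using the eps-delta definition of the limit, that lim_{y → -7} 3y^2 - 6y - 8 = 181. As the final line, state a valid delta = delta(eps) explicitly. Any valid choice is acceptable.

delta = min(2, eps/54)

Fix eps > 0. We want delta > 0 such that 0 < |y + 7| < delta implies |(3y^2 - 6y - 8) − 181| < eps.
(3y^2 - 6y - 8) − 181 = 3y^2 - 6y - 189 = (y + 7)(3y - 27).
So |(3y^2 - 6y - 8) − 181| = |y + 7|·|3y - 27|.
Require delta ≤ 2. Then |y + 7| < 2 gives |y| < 9, and by the triangle inequality |3y - 27| ≤ 3·9 + 27 = 54.
Hence |(3y^2 - 6y - 8) − 181| ≤ 54|y + 7| < eps provided |y + 7| < eps/54.
Take delta = min(2, eps/54). Then 0 < |y + 7| < delta gives both |y + 7| < 2 and |y + 7| < eps/54, so |(3y^2 - 6y - 8) − 181| < eps.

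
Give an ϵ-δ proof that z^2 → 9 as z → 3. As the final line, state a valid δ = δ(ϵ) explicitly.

δ = min(2, ϵ/8)

Fix ϵ > 0. We seek δ > 0 with 0 < |z − 3| < δ ⇒ |z^2 − 9| < ϵ.
Factor: z^2 − 9 = (z − 3)(z + 3), so |z^2 − 9| = |z − 3|·|z + 3|.
Impose δ ≤ 2 so that |z| < 5; then |z + 3| ≤ 8.
Hence |z^2 − 9| ≤ 8|z − 3|, which is < ϵ once |z − 3| < ϵ/8.
Take δ = min(2, ϵ/8). If 0 < |z − 3| < δ then both bounds hold and |z^2 − 9| ≤ 8|z − 3| < 8·(ϵ/8) = ϵ.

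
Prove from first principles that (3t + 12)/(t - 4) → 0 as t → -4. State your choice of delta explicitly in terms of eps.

delta = min(4, (4/3)eps)

Let eps > 0. We want delta > 0 with 0 < |t + 4| < delta ⇒ |(3t + 12)/(t - 4) − 0| < eps.
Combining over a common denominator, (3t + 12)/(t - 4) − 0 = [(3t + 12)·(-8) − 0·(t - 4)] / [(-8)·(t - 4)] = -24(t + 4) / ((-8)(t - 4)).
So |(3t + 12)/(t - 4) − 0| = 24|t + 4| / (8·|t − 4|).
Require delta ≤ 4, so |t − 4| ≥ |-8| − |t + 4| > 8 − 4 = 4.
Hence |(3t + 12)/(t - 4) − 0| < 24|t + 4|/(8·4) = (3/4)|t + 4|, which is < eps once |t + 4| < (4/3)eps.
Take delta = min(4, (4/3)eps). Then 0 < |t + 4| < delta forces both bounds, so |(3t + 12)/(t - 4) − 0| < eps.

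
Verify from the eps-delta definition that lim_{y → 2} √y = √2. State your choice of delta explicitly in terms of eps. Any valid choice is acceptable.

Let eps > 0 be given. We want delta > 0 such that 0 < |y − 2| < delta implies |√y − √2| < eps.
Multiplying by the conjugate, |√y − √2| = |y − 2|/(√y + √2).
Restrict delta ≤ 2 so that |y − 2| < 2 forces y > 0, and then √y + √2 > √2.
Hence |√y − √2| < |y − 2|/√2, which is < eps once |y − 2| < √2·eps.
Take delta = min(2, √2·eps). If 0 < |y − 2| < delta then y > 0 and |√y − √2| < |y − 2|/√2 < eps.

delta = min(2, √2·eps)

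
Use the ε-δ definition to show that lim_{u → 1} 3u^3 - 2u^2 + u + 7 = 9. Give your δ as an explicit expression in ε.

δ = min(1, ε/16)

Let ε > 0 be given. We want δ > 0 such that 0 < |u − 1| < δ implies |(3u^3 - 2u^2 + u + 7) − 9| < ε.
(3u^3 - 2u^2 + u + 7) − 9 = 3u^3 - 2u^2 + u - 2 = (u − 1)(3u^2 + u + 2).
So |(3u^3 - 2u^2 + u + 7) − 9| = |u − 1|·|3u^2 + u + 2|.
Require δ ≤ 1. Then |u − 1| < 1 gives |u| < 2, and by the triangle inequality |3u^2 + u + 2| ≤ 3·2^2 + 2 + 2 = 16.
Hence |(3u^3 - 2u^2 + u + 7) − 9| ≤ 16|u − 1| < ε provided |u − 1| < ε/16.
Choosing δ = min(1, ε/16) ensures both conditions, hence |(3u^3 - 2u^2 + u + 7) − 9| < ε.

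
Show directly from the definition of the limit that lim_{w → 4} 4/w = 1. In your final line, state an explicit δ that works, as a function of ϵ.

Let ϵ > 0 be given. We seek δ > 0 such that 0 < |w − 4| < δ implies |4/w − 1| < ϵ.
|4/w − 1| = 4·|4 − w|/(4·|w|) = 4|w − 4|/(4|w|).
Require δ ≤ 2 so that |w| > 4 − 2 = 2, hence 4|w| > 8.
Then |4/w − 1| < 4|w − 4|/8, which is < ϵ when |w − 4| < 2ϵ.
Take δ = min(2, 2ϵ). Then 0 < |w − 4| < δ gives both |w − 4| < 2 and |w − 4| < 2ϵ, so |4/w − 1| < ϵ.

δ = min(2, 2ϵ)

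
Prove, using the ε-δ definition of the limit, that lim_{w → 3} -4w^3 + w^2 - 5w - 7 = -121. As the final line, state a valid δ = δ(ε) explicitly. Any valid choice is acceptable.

Fix ε > 0. We want δ > 0 such that 0 < |w − 3| < δ implies |(-4w^3 + w^2 - 5w - 7) + 121| < ε.
(-4w^3 + w^2 - 5w - 7) + 121 = -4w^3 + w^2 - 5w + 114 = (w − 3)(-4w^2 - 11w - 38).
So |(-4w^3 + w^2 - 5w - 7) + 121| = |w − 3|·|-4w^2 - 11w - 38|.
Assume first that |w − 3| < 1, so |w| < 4. Then |-4w^2 - 11w - 38| ≤ 4·4^2 + 11·4 + 38 = 146.
Hence |(-4w^3 + w^2 - 5w - 7) + 121| ≤ 146|w − 3| < ε provided |w − 3| < ε/146.
Take δ = min(1, ε/146). Then 0 < |w − 3| < δ gives both |w − 3| < 1 and |w − 3| < ε/146, so |(-4w^3 + w^2 - 5w - 7) + 121| < ε.

δ = min(1, ε/146)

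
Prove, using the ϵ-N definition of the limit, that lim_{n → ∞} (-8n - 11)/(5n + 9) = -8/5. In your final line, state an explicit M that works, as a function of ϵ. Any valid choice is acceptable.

M = (17/25)/ϵ

Suppose ϵ > 0. For n ≥ 1, |(-8n - 11)/(5n + 9) + 8/5| = |17|/(5(5n + 9)) = 17/(5(5n + 9)).
Since 5n + 9 ≥ 5n for n ≥ 1, this is ≤ 17/(5·5n) = (17/25)/n.
So |(-8n - 11)/(5n + 9) + 8/5| < ϵ whenever n > (17/25)/ϵ.
Take M = (17/25)/ϵ. If n > M then |(-8n - 11)/(5n + 9) + 8/5| ≤ (17/25)/n < ϵ.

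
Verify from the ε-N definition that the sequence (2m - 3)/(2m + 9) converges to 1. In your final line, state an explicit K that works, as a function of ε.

K = 6/ε

Let ε > 0 be given. For m ≥ 1, |(2m - 3)/(2m + 9) − 1| = |-24|/(2(2m + 9)) = 24/(2(2m + 9)).
Since 2m + 9 ≥ 2m for m ≥ 1, this is ≤ 24/(2·2m) = 6/m.
So |(2m - 3)/(2m + 9) − 1| < ε whenever m > 6/ε.
Take K = 6/ε. If m > K then |(2m - 3)/(2m + 9) − 1| ≤ 6/m < ε.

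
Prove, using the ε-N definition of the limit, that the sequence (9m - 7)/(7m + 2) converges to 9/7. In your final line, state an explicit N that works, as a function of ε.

Let ε > 0. For m ≥ 1, |(9m - 7)/(7m + 2) − (9/7)| = |-67|/(7(7m + 2)) = 67/(7(7m + 2)).
Since 7m + 2 ≥ 7m for m ≥ 1, this is ≤ 67/(7·7m) = (67/49)/m.
So |(9m - 7)/(7m + 2) − (9/7)| < ε whenever m > (67/49)/ε.
Take N = (67/49)/ε. If m > N then |(9m - 7)/(7m + 2) − (9/7)| ≤ (67/49)/m < ε.

N = (67/49)/ε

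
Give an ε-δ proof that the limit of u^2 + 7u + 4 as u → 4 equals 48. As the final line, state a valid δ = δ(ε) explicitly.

δ = min(1, ε/16)

Let ε > 0. We want δ > 0 such that 0 < |u − 4| < δ implies |(u^2 + 7u + 4) − 48| < ε.
(u^2 + 7u + 4) − 48 = u^2 + 7u - 44 = (u − 4)(u + 11).
So |(u^2 + 7u + 4) − 48| = |u − 4|·|u + 11|.
Assume first that |u − 4| < 1, so |u| < 5. Then |u + 11| ≤ 5 + 11 = 16.
Hence |(u^2 + 7u + 4) − 48| ≤ 16|u − 4| < ε provided |u − 4| < ε/16.
Take δ = min(1, ε/16). Then 0 < |u − 4| < δ gives both |u − 4| < 1 and |u − 4| < ε/16, so |(u^2 + 7u + 4) − 48| < ε.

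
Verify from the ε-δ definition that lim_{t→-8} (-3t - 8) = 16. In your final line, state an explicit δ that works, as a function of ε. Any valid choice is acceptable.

Let ε > 0 be given. We need δ > 0 so that 0 < |t + 8| < δ implies |(-3t - 8) − 16| < ε.
|(-3t - 8) − 16| = |-3t - 24| = 3|t + 8|.
So 3|t + 8| < ε exactly when |t + 8| < ε/3.
Take δ = ε/3. If 0 < |t + 8| < δ then |(-3t - 8) − 16| = 3|t + 8| < 3·(ε/3) = ε.

δ = ε/3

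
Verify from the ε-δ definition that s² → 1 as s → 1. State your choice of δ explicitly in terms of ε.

δ = min(1, ε/3)

Fix ε > 0. We seek δ > 0 with 0 < |s − 1| < δ ⇒ |s² − 1| < ε.
Factor: s² − 1 = (s − 1)(s + 1), so |s² − 1| = |s − 1|·|s + 1|.
Restrict δ ≤ 1. Then |s − 1| < 1 gives |s| < 2, so by the triangle inequality |s + 1| ≤ 2 + 1 = 3.
Hence |s² − 1| ≤ 3|s − 1|, which is < ε once |s − 1| < ε/3.
Take δ = min(1, ε/3). If 0 < |s − 1| < δ then both bounds hold and |s² − 1| ≤ 3|s − 1| < 3·(ε/3) = ε.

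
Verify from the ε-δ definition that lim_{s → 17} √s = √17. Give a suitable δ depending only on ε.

Fix ε > 0. We want δ > 0 such that 0 < |s − 17| < δ implies |√s − √17| < ε.
Multiplying by the conjugate, |√s − √17| = |s − 17|/(√s + √17).
Restrict δ ≤ 17 so that |s − 17| < 17 forces s > 0, and then √s + √17 > √17.
Hence |√s − √17| < |s − 17|/√17, which is < ε once |s − 17| < √17·ε.
Take δ = min(17, √17·ε). If 0 < |s − 17| < δ then s > 0 and |√s − √17| < |s − 17|/√17 < ε.

δ = min(17, √17·ε)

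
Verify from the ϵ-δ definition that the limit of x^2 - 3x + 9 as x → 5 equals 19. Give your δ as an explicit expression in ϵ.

δ = min(1, ϵ/8)

Let ϵ > 0 be given. We want δ > 0 such that 0 < |x − 5| < δ implies |(x^2 - 3x + 9) − 19| < ϵ.
(x^2 - 3x + 9) − 19 = x^2 - 3x - 10 = (x − 5)(x + 2).
So |(x^2 - 3x + 9) − 19| = |x − 5|·|x + 2|.
Require δ ≤ 1. Then |x − 5| < 1 gives |x| < 6, and by the triangle inequality |x + 2| ≤ 6 + 2 = 8.
Hence |(x^2 - 3x + 9) − 19| ≤ 8|x − 5| < ϵ provided |x − 5| < ϵ/8.
Take δ = min(1, ϵ/8). Then 0 < |x − 5| < δ gives both |x − 5| < 1 and |x − 5| < ϵ/8, so |(x^2 - 3x + 9) − 19| < ϵ.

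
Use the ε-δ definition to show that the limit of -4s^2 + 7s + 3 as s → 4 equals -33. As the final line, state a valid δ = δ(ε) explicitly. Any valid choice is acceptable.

Suppose ε > 0. We want δ > 0 such that 0 < |s − 4| < δ implies |(-4s^2 + 7s + 3) + 33| < ε.
(-4s^2 + 7s + 3) + 33 = -4s^2 + 7s + 36 = (s − 4)(-4s - 9).
So |(-4s^2 + 7s + 3) + 33| = |s − 4|·|-4s - 9|.
Assume first that |s − 4| < 1, so |s| < 5. Then |-4s - 9| ≤ 4·5 + 9 = 29.
Hence |(-4s^2 + 7s + 3) + 33| ≤ 29|s − 4| < ε provided |s − 4| < ε/29.
Choosing δ = min(1, ε/29) ensures both conditions, hence |(-4s^2 + 7s + 3) + 33| < ε.

δ = min(1, ε/29)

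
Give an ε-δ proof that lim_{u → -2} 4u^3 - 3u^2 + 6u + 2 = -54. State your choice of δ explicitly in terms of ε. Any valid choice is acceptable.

Let ε > 0 be given. We want δ > 0 such that 0 < |u + 2| < δ implies |(4u^3 - 3u^2 + 6u + 2) + 54| < ε.
(4u^3 - 3u^2 + 6u + 2) + 54 = 4u^3 - 3u^2 + 6u + 56 = (u + 2)(4u^2 - 11u + 28).
So |(4u^3 - 3u^2 + 6u + 2) + 54| = |u + 2|·|4u^2 - 11u + 28|.
Assume first that |u + 2| < 2, so |u| < 4. Then |4u^2 - 11u + 28| ≤ 4·4^2 + 11·4 + 28 = 136.
Hence |(4u^3 - 3u^2 + 6u + 2) + 54| ≤ 136|u + 2| < ε provided |u + 2| < ε/136.
Choosing δ = min(2, ε/136) ensures both conditions, hence |(4u^3 - 3u^2 + 6u + 2) + 54| < ε.

δ = min(2, ε/136)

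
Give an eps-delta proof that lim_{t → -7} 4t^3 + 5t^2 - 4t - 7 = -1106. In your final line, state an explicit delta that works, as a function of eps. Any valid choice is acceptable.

Let eps > 0. We want delta > 0 such that 0 < |t + 7| < delta implies |(4t^3 + 5t^2 - 4t - 7) + 1106| < eps.
(4t^3 + 5t^2 - 4t - 7) + 1106 = 4t^3 + 5t^2 - 4t + 1099 = (t + 7)(4t^2 - 23t + 157).
So |(4t^3 + 5t^2 - 4t - 7) + 1106| = |t + 7|·|4t^2 - 23t + 157|.
Require delta ≤ 2. Then |t + 7| < 2 gives |t| < 9, and by the triangle inequality |4t^2 - 23t + 157| ≤ 4·9^2 + 23·9 + 157 = 688.
Hence |(4t^3 + 5t^2 - 4t - 7) + 1106| ≤ 688|t + 7| < eps provided |t + 7| < eps/688.
Take delta = min(2, eps/688). Then 0 < |t + 7| < delta gives both |t + 7| < 2 and |t + 7| < eps/688, so |(4t^3 + 5t^2 - 4t - 7) + 1106| < eps.

delta = min(2, eps/688)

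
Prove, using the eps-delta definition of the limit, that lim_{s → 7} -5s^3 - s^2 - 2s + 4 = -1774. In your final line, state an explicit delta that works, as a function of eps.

Let eps > 0. We want delta > 0 such that 0 < |s − 7| < delta implies |(-5s^3 - s^2 - 2s + 4) + 1774| < eps.
(-5s^3 - s^2 - 2s + 4) + 1774 = -5s^3 - s^2 - 2s + 1778 = (s − 7)(-5s^2 - 36s - 254).
So |(-5s^3 - s^2 - 2s + 4) + 1774| = |s − 7|·|-5s^2 - 36s - 254|.
Assume first that |s − 7| < 1, so |s| < 8. Then |-5s^2 - 36s - 254| ≤ 5·8^2 + 36·8 + 254 = 862.
Hence |(-5s^3 - s^2 - 2s + 4) + 1774| ≤ 862|s − 7| < eps provided |s − 7| < eps/862.
Take delta = min(1, eps/862). Then 0 < |s − 7| < delta gives both |s − 7| < 1 and |s − 7| < eps/862, so |(-5s^3 - s^2 - 2s + 4) + 1774| < eps.

delta = min(1, eps/862)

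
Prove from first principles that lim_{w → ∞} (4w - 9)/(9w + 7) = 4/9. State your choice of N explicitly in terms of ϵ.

N = (109/81)/ϵ

Suppose ϵ > 0. We seek N > 0 such that w > N implies |(4w - 9)/(9w + 7) − (4/9)| < ϵ.
(4w - 9)/(9w + 7) − (4/9) = (9(4w - 9) − 4(9w + 7)) / (9(9w + 7)) = -109/(9(9w + 7)).
For w > 0 we have 9w + 7 > 9w, so |(4w - 9)/(9w + 7) − (4/9)| = 109/(9(9w + 7)) < 109/(9·9w) = (109/81)/w.
Thus |(4w - 9)/(9w + 7) − (4/9)| < ϵ whenever w > (109/81)/ϵ.
Take N = (109/81)/ϵ. If w > N then |(4w - 9)/(9w + 7) − (4/9)| < (109/81)/w < ϵ.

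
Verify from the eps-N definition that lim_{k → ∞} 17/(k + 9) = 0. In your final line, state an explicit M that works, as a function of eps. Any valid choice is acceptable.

M = 17/eps

Let eps > 0. For k ≥ 1, |17/(k + 9) − 0| = 17/(k + 9) ≤ 17/k.
We need 17/k < eps, i.e. k > 17/eps.
Take M = 17/eps. If k > M then |17/(k + 9)| ≤ 17/k < eps.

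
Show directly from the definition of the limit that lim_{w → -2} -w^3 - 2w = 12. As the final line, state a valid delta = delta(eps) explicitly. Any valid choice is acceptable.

delta = min(1, eps/21)

Let eps > 0. We want delta > 0 such that 0 < |w + 2| < delta implies |(-w^3 - 2w) − 12| < eps.
(-w^3 - 2w) − 12 = -w^3 - 2w - 12 = (w + 2)(-w^2 + 2w - 6).
So |(-w^3 - 2w) − 12| = |w + 2|·|-w^2 + 2w - 6|.
Require delta ≤ 1. Then |w + 2| < 1 gives |w| < 3, and by the triangle inequality |-w^2 + 2w - 6| ≤ 3^2 + 2·3 + 6 = 21.
Hence |(-w^3 - 2w) − 12| ≤ 21|w + 2| < eps provided |w + 2| < eps/21.
Take delta = min(1, eps/21). Then 0 < |w + 2| < delta gives both |w + 2| < 1 and |w + 2| < eps/21, so |(-w^3 - 2w) − 12| < eps.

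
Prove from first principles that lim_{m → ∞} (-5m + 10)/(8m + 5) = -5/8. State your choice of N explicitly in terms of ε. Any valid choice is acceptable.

Let ε > 0. For m ≥ 1, |(-5m + 10)/(8m + 5) + 5/8| = |105|/(8(8m + 5)) = 105/(8(8m + 5)).
Since 8m + 5 ≥ 8m for m ≥ 1, this is ≤ 105/(8·8m) = (105/64)/m.
So |(-5m + 10)/(8m + 5) + 5/8| < ε whenever m > (105/64)/ε.
Take N = (105/64)/ε. If m > N then |(-5m + 10)/(8m + 5) + 5/8| ≤ (105/64)/m < ε.

N = (105/64)/ε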